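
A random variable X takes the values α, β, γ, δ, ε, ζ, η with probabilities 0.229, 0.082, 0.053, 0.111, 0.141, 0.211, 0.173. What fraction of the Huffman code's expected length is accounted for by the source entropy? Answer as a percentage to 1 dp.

Entropy H = −Σ p log₂ p ≈ 2.6695 bits.
Huffman merges: 53/1000+41/500→27/200; 111/1000+27/200→123/500; 141/1000+173/1000→157/500; 211/1000+229/1000→11/25; 123/500+157/500→14/25; 11/25+14/25→1. L = 539/200 ≈ 2.6950.
Efficiency = H/L = 2.6695/2.6950 = 99.1%.

99.1%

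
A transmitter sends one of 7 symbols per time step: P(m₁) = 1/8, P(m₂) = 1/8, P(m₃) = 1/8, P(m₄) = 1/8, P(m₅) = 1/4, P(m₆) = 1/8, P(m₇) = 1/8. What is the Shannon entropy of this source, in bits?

Each probability is a power of 1/2, so log₂(1/p) is an integer.
H = Σ p·log₂(1/p) = 1/8·3 + 1/8·3 + 1/8·3 + 1/8·3 + 1/4·2 + 1/8·3 + 1/8·3 = 2.75 bits.

2.75 bits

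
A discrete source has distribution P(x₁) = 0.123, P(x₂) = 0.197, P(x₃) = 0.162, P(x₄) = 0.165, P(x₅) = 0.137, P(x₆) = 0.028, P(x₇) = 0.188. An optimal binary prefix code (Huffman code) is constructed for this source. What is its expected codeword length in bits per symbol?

2.766 bits/symbol

Repeatedly combine the two least-probable nodes; the expected code length is the sum of the merged weights.
merge 7/250 + 123/1000 → 151/1000
merge 137/1000 + 151/1000 → 36/125
merge 81/500 + 33/200 → 327/1000
merge 47/250 + 197/1000 → 77/200
merge 36/125 + 327/1000 → 123/200
merge 77/200 + 123/200 → 1
L = 151/1000 + 36/125 + 327/1000 + 77/200 + 123/200 + 1 = 1383/500 = 2.766 bits/symbol.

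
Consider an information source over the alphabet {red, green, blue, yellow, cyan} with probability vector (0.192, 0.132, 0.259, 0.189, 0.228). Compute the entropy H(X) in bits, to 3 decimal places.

H = −Σ pᵢ log₂ pᵢ.
−0.192·log₂(0.192) = 0.4571
−0.132·log₂(0.132) = 0.3856
−0.259·log₂(0.259) = 0.5048
−0.189·log₂(0.189) = 0.4543
−0.228·log₂(0.228) = 0.4863
Sum ≈ 2.2881 → 2.288 bits.

2.288 bits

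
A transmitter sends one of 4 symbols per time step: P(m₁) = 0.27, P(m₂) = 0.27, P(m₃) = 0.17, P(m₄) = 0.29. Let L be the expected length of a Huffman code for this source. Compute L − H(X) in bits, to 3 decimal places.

0.027 bits

Entropy H = −Σ p log₂ p ≈ 1.9725 bits.
Huffman merges: 17/100+27/100→11/25; 27/100+29/100→14/25; 11/25+14/25→1. L = 2 ≈ 2.0000.
L − H = 2.0000 − 1.9725 = 0.027 bits.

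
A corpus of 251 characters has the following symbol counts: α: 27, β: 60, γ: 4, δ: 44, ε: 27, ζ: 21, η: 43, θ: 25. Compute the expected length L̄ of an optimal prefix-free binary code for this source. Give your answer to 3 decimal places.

Probabilities are the counts divided by 251.
Repeatedly combine the two least-probable nodes; the expected code length is the sum of the merged weights.
merge 4/251 + 21/251 → 25/251
merge 25/251 + 25/251 → 50/251
merge 27/251 + 27/251 → 54/251
merge 43/251 + 44/251 → 87/251
merge 50/251 + 54/251 → 104/251
merge 60/251 + 87/251 → 147/251
merge 104/251 + 147/251 → 1
L = 25/251 + 50/251 + 54/251 + 87/251 + 104/251 + 147/251 + 1 = 718/251 ≈ 2.861 bits/symbol.

2.861 bits/symbol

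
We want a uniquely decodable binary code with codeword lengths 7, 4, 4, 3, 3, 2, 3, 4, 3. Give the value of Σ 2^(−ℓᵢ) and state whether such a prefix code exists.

With common denominator 2^7 = 128: Σ 2^(−ℓᵢ) = 1/128 + 8/128 + 8/128 + 16/128 + 16/128 + 32/128 + 16/128 + 8/128 + 16/128 = 121/128 = 0.9453125.
Kraft's inequality requires Σ ≤ 1; here Σ = 0.9453125 ≤ 1, so such a prefix code exists.

0.9453125; yes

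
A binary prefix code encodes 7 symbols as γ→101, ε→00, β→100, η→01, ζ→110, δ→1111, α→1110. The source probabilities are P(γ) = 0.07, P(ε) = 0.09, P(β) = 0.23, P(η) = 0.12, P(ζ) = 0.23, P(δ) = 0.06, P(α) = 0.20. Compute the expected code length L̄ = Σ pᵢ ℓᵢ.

L̄ = Σ pᵢ·ℓᵢ = 0.07·3 + 0.09·2 + 0.23·3 + 0.12·2 + 0.23·3 + 0.06·4 + 0.20·4 = 3.05 bits/symbol.

3.05 bits/symbol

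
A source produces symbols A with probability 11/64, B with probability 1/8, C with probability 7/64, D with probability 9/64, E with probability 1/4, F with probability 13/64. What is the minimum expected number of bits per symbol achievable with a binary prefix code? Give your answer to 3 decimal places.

Repeatedly combine the two least-probable nodes; the expected code length is the sum of the merged weights.
merge 7/64 + 1/8 → 15/64
merge 9/64 + 11/64 → 5/16
merge 13/64 + 15/64 → 7/16
merge 1/4 + 5/16 → 9/16
merge 7/16 + 9/16 → 1
L = 15/64 + 5/16 + 7/16 + 9/16 + 1 = 163/64 ≈ 2.547 bits/symbol.

2.547 bits/symbol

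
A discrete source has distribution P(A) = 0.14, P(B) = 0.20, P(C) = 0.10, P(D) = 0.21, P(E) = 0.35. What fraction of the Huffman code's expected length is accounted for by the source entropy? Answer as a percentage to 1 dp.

Entropy H = −Σ p log₂ p ≈ 2.1966 bits.
Huffman merges: 1/10+7/50→6/25; 1/5+21/100→41/100; 6/25+7/20→59/100; 41/100+59/100→1. L = 56/25 ≈ 2.2400.
Efficiency = H/L = 2.1966/2.2400 = 98.1%.

98.1%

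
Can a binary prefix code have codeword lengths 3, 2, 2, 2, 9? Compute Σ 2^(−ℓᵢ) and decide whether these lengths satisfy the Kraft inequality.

0.876953125; yes

With common denominator 2^9 = 512: Σ 2^(−ℓᵢ) = 64/512 + 128/512 + 128/512 + 128/512 + 1/512 = 449/512 = 0.876953125.
Kraft's inequality requires Σ ≤ 1; here Σ = 0.876953125 ≤ 1, so such a prefix code exists.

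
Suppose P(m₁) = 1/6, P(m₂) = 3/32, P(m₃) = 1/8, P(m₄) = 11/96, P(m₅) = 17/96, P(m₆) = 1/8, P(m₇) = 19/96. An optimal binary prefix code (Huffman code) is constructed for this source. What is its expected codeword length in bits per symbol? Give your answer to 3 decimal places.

Repeatedly combine the two least-probable nodes; the expected code length is the sum of the merged weights.
merge 3/32 + 11/96 → 5/24
merge 1/8 + 1/8 → 1/4
merge 1/6 + 17/96 → 11/32
merge 19/96 + 5/24 → 13/32
merge 1/4 + 11/32 → 19/32
merge 13/32 + 19/32 → 1
L = 5/24 + 1/4 + 11/32 + 13/32 + 19/32 + 1 = 269/96 ≈ 2.802 bits/symbol.

2.802 bits/symbol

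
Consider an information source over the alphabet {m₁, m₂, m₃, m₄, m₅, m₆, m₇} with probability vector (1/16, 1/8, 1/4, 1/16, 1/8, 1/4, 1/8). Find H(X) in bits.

2.625 bits

Each probability is a power of 1/2, so log₂(1/p) is an integer.
H = Σ p·log₂(1/p) = 1/16·4 + 1/8·3 + 1/4·2 + 1/16·4 + 1/8·3 + 1/4·2 + 1/8·3 = 2.625 bits.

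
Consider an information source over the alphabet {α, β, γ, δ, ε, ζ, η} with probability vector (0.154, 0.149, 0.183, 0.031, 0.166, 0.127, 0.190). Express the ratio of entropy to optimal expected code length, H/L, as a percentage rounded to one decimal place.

Entropy H = −Σ p log₂ p ≈ 2.6920 bits.
Huffman merges: 31/1000+127/1000→79/500; 149/1000+77/500→303/1000; 79/500+83/500→81/250; 183/1000+19/100→373/1000; 303/1000+81/250→627/1000; 373/1000+627/1000→1. L = 557/200 ≈ 2.7850.
Efficiency = H/L = 2.6920/2.7850 = 96.7%.

96.7%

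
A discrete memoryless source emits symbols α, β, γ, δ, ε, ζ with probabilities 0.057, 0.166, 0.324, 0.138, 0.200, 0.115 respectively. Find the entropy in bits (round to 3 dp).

H = −Σ pᵢ log₂ pᵢ.
−0.057·log₂(0.057) = 0.2356
−0.166·log₂(0.166) = 0.4301
−0.324·log₂(0.324) = 0.5268
−0.138·log₂(0.138) = 0.3943
−0.200·log₂(0.200) = 0.4644
−0.115·log₂(0.115) = 0.3588
Sum ≈ 2.4100 → 2.410 bits.

2.410 bits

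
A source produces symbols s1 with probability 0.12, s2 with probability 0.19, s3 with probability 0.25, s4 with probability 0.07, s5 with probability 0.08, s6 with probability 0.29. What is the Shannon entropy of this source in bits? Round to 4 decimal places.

H = −Σ pᵢ log₂ pᵢ.
−0.12·log₂(0.12) = 0.3671
−0.19·log₂(0.19) = 0.4552
−0.25·log₂(0.25) = 0.5000
−0.07·log₂(0.07) = 0.2686
−0.08·log₂(0.08) = 0.2915
−0.29·log₂(0.29) = 0.5179
Sum ≈ 2.4003 → 2.4003 bits.

2.4003 bits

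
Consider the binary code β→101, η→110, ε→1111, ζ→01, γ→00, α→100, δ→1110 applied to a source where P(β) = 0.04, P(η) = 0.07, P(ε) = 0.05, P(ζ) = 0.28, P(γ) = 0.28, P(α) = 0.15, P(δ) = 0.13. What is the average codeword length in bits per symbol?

2.62 bits/symbol

L̄ = Σ pᵢ·ℓᵢ = 0.04·3 + 0.07·3 + 0.05·4 + 0.28·2 + 0.28·2 + 0.15·3 + 0.13·4 = 2.62 bits/symbol.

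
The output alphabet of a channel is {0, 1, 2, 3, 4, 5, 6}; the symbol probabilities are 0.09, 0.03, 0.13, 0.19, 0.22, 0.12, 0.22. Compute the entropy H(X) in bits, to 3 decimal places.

H = −Σ pᵢ log₂ pᵢ.
−0.09·log₂(0.09) = 0.3127
−0.03·log₂(0.03) = 0.1518
−0.13·log₂(0.13) = 0.3826
−0.19·log₂(0.19) = 0.4552
−0.22·log₂(0.22) = 0.4806
−0.12·log₂(0.12) = 0.3671
−0.22·log₂(0.22) = 0.4806
Sum ≈ 2.6305 → 2.631 bits.

2.631 bits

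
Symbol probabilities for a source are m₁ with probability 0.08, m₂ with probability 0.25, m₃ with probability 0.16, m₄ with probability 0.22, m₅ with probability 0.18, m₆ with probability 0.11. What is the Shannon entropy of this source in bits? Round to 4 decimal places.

H = −Σ pᵢ log₂ pᵢ.
−0.08·log₂(0.08) = 0.2915
−0.25·log₂(0.25) = 0.5000
−0.16·log₂(0.16) = 0.4230
−0.22·log₂(0.22) = 0.4806
−0.18·log₂(0.18) = 0.4453
−0.11·log₂(0.11) = 0.3503
Sum ≈ 2.4907 → 2.4907 bits.

2.4907 bits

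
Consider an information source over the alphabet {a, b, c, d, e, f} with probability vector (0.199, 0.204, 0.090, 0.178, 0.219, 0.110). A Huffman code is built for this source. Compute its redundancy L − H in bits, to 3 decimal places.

0.060 bits

Entropy H = −Σ p log₂ p ≈ 2.5173 bits.
Huffman merges: 9/100+11/100→1/5; 89/500+199/1000→377/1000; 1/5+51/250→101/250; 219/1000+377/1000→149/250; 101/250+149/250→1. L = 2577/1000 ≈ 2.5770.
L − H = 2.5770 − 2.5173 = 0.060 bits.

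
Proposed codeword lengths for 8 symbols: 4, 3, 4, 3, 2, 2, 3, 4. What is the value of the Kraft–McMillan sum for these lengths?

With common denominator 2^4 = 16: Σ 2^(−ℓᵢ) = 1/16 + 2/16 + 1/16 + 2/16 + 4/16 + 4/16 + 2/16 + 1/16 = 17/16 = 1.0625.

1.0625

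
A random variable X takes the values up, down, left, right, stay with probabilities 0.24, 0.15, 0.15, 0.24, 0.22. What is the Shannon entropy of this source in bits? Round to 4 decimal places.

2.2899 bits

H = −Σ pᵢ log₂ pᵢ.
−0.24·log₂(0.24) = 0.4941
−0.15·log₂(0.15) = 0.4105
−0.15·log₂(0.15) = 0.4105
−0.24·log₂(0.24) = 0.4941
−0.22·log₂(0.22) = 0.4806
Sum ≈ 2.2899 → 2.2899 bits.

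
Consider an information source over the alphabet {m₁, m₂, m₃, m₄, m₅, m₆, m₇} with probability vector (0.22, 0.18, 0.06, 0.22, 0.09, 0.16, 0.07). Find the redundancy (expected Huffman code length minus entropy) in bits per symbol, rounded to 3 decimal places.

Entropy H = −Σ p log₂ p ≈ 2.6542 bits.
Huffman merges: 3/50+7/100→13/100; 9/100+13/100→11/50; 4/25+9/50→17/50; 11/50+11/50→11/25; 11/50+17/50→14/25; 11/25+14/25→1. L = 269/100 ≈ 2.6900.
L − H = 2.6900 − 2.6542 = 0.036 bits.

0.036 bits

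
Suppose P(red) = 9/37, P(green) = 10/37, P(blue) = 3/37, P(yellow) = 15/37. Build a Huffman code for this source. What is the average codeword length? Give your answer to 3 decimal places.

1.919 bits/symbol

Repeatedly combine the two least-probable nodes; the expected code length is the sum of the merged weights.
merge 3/37 + 9/37 → 12/37
merge 10/37 + 12/37 → 22/37
merge 15/37 + 22/37 → 1
L = 12/37 + 22/37 + 1 = 71/37 ≈ 1.919 bits/symbol.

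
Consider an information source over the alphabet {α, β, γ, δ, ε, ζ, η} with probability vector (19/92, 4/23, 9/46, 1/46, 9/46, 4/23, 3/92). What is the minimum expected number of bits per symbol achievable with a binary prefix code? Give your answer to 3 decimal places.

2.652 bits/symbol

Repeatedly combine the two least-probable nodes; the expected code length is the sum of the merged weights.
merge 1/46 + 3/92 → 5/92
merge 5/92 + 4/23 → 21/92
merge 4/23 + 9/46 → 17/46
merge 9/46 + 19/92 → 37/92
merge 21/92 + 17/46 → 55/92
merge 37/92 + 55/92 → 1
L = 5/92 + 21/92 + 17/46 + 37/92 + 55/92 + 1 = 61/23 ≈ 2.652 bits/symbol.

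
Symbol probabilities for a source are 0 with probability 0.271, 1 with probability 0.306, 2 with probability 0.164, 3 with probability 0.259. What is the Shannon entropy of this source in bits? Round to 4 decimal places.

1.9658 bits

H = −Σ pᵢ log₂ pᵢ.
−0.271·log₂(0.271) = 0.5105
−0.306·log₂(0.306) = 0.5228
−0.164·log₂(0.164) = 0.4278
−0.259·log₂(0.259) = 0.5048
Sum ≈ 1.9658 → 1.9658 bits.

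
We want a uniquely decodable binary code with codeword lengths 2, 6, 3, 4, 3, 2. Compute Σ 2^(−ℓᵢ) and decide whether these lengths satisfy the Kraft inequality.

0.828125; yes

With common denominator 2^6 = 64: Σ 2^(−ℓᵢ) = 16/64 + 1/64 + 8/64 + 4/64 + 8/64 + 16/64 = 53/64 = 0.828125.
Kraft's inequality requires Σ ≤ 1; here Σ = 0.828125 ≤ 1, so such a prefix code exists.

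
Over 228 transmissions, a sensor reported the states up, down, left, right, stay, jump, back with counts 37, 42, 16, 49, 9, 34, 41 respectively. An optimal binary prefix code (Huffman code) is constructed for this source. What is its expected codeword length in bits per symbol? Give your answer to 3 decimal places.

Probabilities are the counts divided by 228.
Repeatedly combine the two least-probable nodes; the expected code length is the sum of the merged weights.
merge 3/76 + 4/57 → 25/228
merge 25/228 + 17/114 → 59/228
merge 37/228 + 41/228 → 13/38
merge 7/38 + 49/228 → 91/228
merge 59/228 + 13/38 → 137/228
merge 91/228 + 137/228 → 1
L = 25/228 + 59/228 + 13/38 + 91/228 + 137/228 + 1 = 103/38 ≈ 2.711 bits/symbol.

2.711 bits/symbol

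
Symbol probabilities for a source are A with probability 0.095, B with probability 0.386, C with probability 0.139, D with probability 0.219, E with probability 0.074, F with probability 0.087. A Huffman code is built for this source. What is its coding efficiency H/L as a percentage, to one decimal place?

96.8%

Entropy H = −Σ p log₂ p ≈ 2.3127 bits.
Huffman merges: 37/500+87/1000→161/1000; 19/200+139/1000→117/500; 161/1000+219/1000→19/50; 117/500+19/50→307/500; 193/500+307/500→1. L = 2389/1000 ≈ 2.3890.
Efficiency = H/L = 2.3127/2.3890 = 96.8%.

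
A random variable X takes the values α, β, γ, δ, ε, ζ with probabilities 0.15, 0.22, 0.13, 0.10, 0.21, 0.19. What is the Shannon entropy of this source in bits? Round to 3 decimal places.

H = −Σ pᵢ log₂ pᵢ.
−0.15·log₂(0.15) = 0.4105
−0.22·log₂(0.22) = 0.4806
−0.13·log₂(0.13) = 0.3826
−0.10·log₂(0.10) = 0.3322
−0.21·log₂(0.21) = 0.4728
−0.19·log₂(0.19) = 0.4552
Sum ≈ 2.5340 → 2.534 bits.

2.534 bits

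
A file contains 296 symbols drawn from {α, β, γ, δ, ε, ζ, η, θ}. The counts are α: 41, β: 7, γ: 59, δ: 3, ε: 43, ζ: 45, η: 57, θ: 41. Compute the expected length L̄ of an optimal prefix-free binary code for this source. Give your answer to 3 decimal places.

2.814 bits/symbol

Probabilities are the counts divided by 296.
Repeatedly combine the two least-probable nodes; the expected code length is the sum of the merged weights.
merge 3/296 + 7/296 → 5/148
merge 5/148 + 41/296 → 51/296
merge 41/296 + 43/296 → 21/74
merge 45/296 + 51/296 → 12/37
merge 57/296 + 59/296 → 29/74
merge 21/74 + 12/37 → 45/74
merge 29/74 + 45/74 → 1
L = 5/148 + 51/296 + 21/74 + 12/37 + 29/74 + 45/74 + 1 = 833/296 ≈ 2.814 bits/symbol.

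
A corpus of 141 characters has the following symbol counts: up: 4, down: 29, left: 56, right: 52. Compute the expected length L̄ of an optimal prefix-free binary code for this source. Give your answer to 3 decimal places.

Probabilities are the counts divided by 141.
Repeatedly combine the two least-probable nodes; the expected code length is the sum of the merged weights.
merge 4/141 + 29/141 → 11/47
merge 11/47 + 52/141 → 85/141
merge 56/141 + 85/141 → 1
L = 11/47 + 85/141 + 1 = 259/141 ≈ 1.837 bits/symbol.

1.837 bits/symbol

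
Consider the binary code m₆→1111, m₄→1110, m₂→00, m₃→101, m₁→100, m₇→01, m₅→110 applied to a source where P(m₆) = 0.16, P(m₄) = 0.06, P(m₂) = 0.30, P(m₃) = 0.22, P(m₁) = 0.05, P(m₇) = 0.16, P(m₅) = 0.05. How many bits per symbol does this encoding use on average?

L̄ = Σ pᵢ·ℓᵢ = 0.16·4 + 0.06·4 + 0.30·2 + 0.22·3 + 0.05·3 + 0.16·2 + 0.05·3 = 2.76 bits/symbol.

2.76 bits/symbol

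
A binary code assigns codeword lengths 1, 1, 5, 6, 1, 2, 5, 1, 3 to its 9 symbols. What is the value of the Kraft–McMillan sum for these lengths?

2.453125

With common denominator 2^6 = 64: Σ 2^(−ℓᵢ) = 32/64 + 32/64 + 2/64 + 1/64 + 32/64 + 16/64 + 2/64 + 32/64 + 8/64 = 157/64 = 2.453125.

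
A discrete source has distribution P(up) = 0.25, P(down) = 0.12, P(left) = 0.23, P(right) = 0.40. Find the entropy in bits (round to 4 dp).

1.8835 bits

H = −Σ pᵢ log₂ pᵢ.
−0.25·log₂(0.25) = 0.5000
−0.12·log₂(0.12) = 0.3671
−0.23·log₂(0.23) = 0.4877
−0.40·log₂(0.40) = 0.5288
Sum ≈ 1.8835 → 1.8835 bits.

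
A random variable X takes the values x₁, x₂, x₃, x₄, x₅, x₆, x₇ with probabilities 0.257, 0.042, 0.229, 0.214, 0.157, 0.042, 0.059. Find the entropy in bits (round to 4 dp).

2.5112 bits

H = −Σ pᵢ log₂ pᵢ.
−0.257·log₂(0.257) = 0.5038
−0.042·log₂(0.042) = 0.1921
−0.229·log₂(0.229) = 0.4870
−0.214·log₂(0.214) = 0.4760
−0.157·log₂(0.157) = 0.4194
−0.042·log₂(0.042) = 0.1921
−0.059·log₂(0.059) = 0.2409
Sum ≈ 2.5112 → 2.5112 bits.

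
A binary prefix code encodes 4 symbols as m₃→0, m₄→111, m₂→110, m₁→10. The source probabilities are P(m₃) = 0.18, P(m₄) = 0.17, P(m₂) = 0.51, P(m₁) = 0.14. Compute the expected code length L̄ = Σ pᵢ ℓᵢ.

2.5 bits/symbol

L̄ = Σ pᵢ·ℓᵢ = 0.18·1 + 0.17·3 + 0.51·3 + 0.14·2 = 2.5 bits/symbol.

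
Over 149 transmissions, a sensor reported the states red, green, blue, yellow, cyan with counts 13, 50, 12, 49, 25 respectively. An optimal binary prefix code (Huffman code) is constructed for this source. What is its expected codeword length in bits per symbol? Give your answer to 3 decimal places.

Probabilities are the counts divided by 149.
Repeatedly combine the two least-probable nodes; the expected code length is the sum of the merged weights.
merge 12/149 + 13/149 → 25/149
merge 25/149 + 25/149 → 50/149
merge 49/149 + 50/149 → 99/149
merge 50/149 + 99/149 → 1
L = 25/149 + 50/149 + 99/149 + 1 = 323/149 ≈ 2.168 bits/symbol.

2.168 bits/symbol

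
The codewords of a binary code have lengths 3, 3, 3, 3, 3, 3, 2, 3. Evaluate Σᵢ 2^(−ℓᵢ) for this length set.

1.125

With common denominator 2^3 = 8: Σ 2^(−ℓᵢ) = 1/8 + 1/8 + 1/8 + 1/8 + 1/8 + 1/8 + 2/8 + 1/8 = 9/8 = 1.125.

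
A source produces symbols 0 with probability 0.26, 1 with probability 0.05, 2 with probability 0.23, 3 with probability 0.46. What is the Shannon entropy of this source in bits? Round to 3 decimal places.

1.724 bits

H = −Σ pᵢ log₂ pᵢ.
−0.26·log₂(0.26) = 0.5053
−0.05·log₂(0.05) = 0.2161
−0.23·log₂(0.23) = 0.4877
−0.46·log₂(0.46) = 0.5153
Sum ≈ 1.7244 → 1.724 bits.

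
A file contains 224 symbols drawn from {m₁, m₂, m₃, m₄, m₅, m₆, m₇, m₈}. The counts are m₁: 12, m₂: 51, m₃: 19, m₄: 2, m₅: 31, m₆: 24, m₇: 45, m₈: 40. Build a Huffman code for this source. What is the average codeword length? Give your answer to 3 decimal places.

Probabilities are the counts divided by 224.
Repeatedly combine the two least-probable nodes; the expected code length is the sum of the merged weights.
merge 1/112 + 3/56 → 1/16
merge 1/16 + 19/224 → 33/224
merge 3/28 + 31/224 → 55/224
merge 33/224 + 5/28 → 73/224
merge 45/224 + 51/224 → 3/7
merge 55/224 + 73/224 → 4/7
merge 3/7 + 4/7 → 1
L = 1/16 + 33/224 + 55/224 + 73/224 + 3/7 + 4/7 + 1 = 89/32 ≈ 2.781 bits/symbol.

2.781 bits/symbol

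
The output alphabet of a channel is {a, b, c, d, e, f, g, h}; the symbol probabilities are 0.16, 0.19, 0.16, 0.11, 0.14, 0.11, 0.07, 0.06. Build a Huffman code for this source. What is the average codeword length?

Repeatedly combine the two least-probable nodes; the expected code length is the sum of the merged weights.
merge 3/50 + 7/100 → 13/100
merge 11/100 + 11/100 → 11/50
merge 13/100 + 7/50 → 27/100
merge 4/25 + 4/25 → 8/25
merge 19/100 + 11/50 → 41/100
merge 27/100 + 8/25 → 59/100
merge 41/100 + 59/100 → 1
L = 13/100 + 11/50 + 27/100 + 8/25 + 41/100 + 59/100 + 1 = 147/50 = 2.94 bits/symbol.

2.94 bits/symbol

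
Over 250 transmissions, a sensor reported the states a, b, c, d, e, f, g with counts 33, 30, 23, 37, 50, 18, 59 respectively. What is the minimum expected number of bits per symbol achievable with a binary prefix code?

Probabilities are the counts divided by 250.
Repeatedly combine the two least-probable nodes; the expected code length is the sum of the merged weights.
merge 9/125 + 23/250 → 41/250
merge 3/25 + 33/250 → 63/250
merge 37/250 + 41/250 → 39/125
merge 1/5 + 59/250 → 109/250
merge 63/250 + 39/125 → 141/250
merge 109/250 + 141/250 → 1
L = 41/250 + 63/250 + 39/125 + 109/250 + 141/250 + 1 = 341/125 = 2.728 bits/symbol.

2.728 bits/symbol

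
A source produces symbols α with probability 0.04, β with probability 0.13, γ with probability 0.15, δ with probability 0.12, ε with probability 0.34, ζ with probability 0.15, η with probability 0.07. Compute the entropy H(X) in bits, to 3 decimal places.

H = −Σ pᵢ log₂ pᵢ.
−0.04·log₂(0.04) = 0.1858
−0.13·log₂(0.13) = 0.3826
−0.15·log₂(0.15) = 0.4105
−0.12·log₂(0.12) = 0.3671
−0.34·log₂(0.34) = 0.5292
−0.15·log₂(0.15) = 0.4105
−0.07·log₂(0.07) = 0.2686
Sum ≈ 2.5543 → 2.554 bits.

2.554 bits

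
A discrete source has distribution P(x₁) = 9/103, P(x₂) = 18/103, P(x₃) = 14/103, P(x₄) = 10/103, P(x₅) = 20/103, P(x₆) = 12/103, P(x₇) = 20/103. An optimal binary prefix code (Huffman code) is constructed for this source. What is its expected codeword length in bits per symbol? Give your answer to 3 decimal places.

Repeatedly combine the two least-probable nodes; the expected code length is the sum of the merged weights.
merge 9/103 + 10/103 → 19/103
merge 12/103 + 14/103 → 26/103
merge 18/103 + 19/103 → 37/103
merge 20/103 + 20/103 → 40/103
merge 26/103 + 37/103 → 63/103
merge 40/103 + 63/103 → 1
L = 19/103 + 26/103 + 37/103 + 40/103 + 63/103 + 1 = 288/103 ≈ 2.796 bits/symbol.

2.796 bits/symbol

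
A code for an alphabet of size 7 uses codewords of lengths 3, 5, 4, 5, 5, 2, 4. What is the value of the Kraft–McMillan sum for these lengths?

With common denominator 2^5 = 32: Σ 2^(−ℓᵢ) = 4/32 + 1/32 + 2/32 + 1/32 + 1/32 + 8/32 + 2/32 = 19/32 = 0.59375.

0.59375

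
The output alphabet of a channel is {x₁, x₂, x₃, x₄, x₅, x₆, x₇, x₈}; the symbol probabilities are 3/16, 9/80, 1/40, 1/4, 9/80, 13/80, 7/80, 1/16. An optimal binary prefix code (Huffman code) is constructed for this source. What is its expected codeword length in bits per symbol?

2.825 bits/symbol

Repeatedly combine the two least-probable nodes; the expected code length is the sum of the merged weights.
merge 1/40 + 1/16 → 7/80
merge 7/80 + 7/80 → 7/40
merge 9/80 + 9/80 → 9/40
merge 13/80 + 7/40 → 27/80
merge 3/16 + 9/40 → 33/80
merge 1/4 + 27/80 → 47/80
merge 33/80 + 47/80 → 1
L = 7/80 + 7/40 + 9/40 + 27/80 + 33/80 + 47/80 + 1 = 113/40 = 2.825 bits/symbol.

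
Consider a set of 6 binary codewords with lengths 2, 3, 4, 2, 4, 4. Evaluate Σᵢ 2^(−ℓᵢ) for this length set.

With common denominator 2^4 = 16: Σ 2^(−ℓᵢ) = 4/16 + 2/16 + 1/16 + 4/16 + 1/16 + 1/16 = 13/16 = 0.8125.

0.8125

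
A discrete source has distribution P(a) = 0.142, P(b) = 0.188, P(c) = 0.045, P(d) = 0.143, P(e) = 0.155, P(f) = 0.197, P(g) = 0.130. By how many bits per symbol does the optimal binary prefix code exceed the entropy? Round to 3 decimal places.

Entropy H = −Σ p log₂ p ≈ 2.7170 bits.
Huffman merges: 9/200+13/100→7/40; 71/500+143/1000→57/200; 31/200+7/40→33/100; 47/250+197/1000→77/200; 57/200+33/100→123/200; 77/200+123/200→1. L = 279/100 ≈ 2.7900.
L − H = 2.7900 − 2.7170 = 0.073 bits.

0.073 bits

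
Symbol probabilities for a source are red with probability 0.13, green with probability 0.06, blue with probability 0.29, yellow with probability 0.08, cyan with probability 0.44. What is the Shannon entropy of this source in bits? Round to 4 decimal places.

H = −Σ pᵢ log₂ pᵢ.
−0.13·log₂(0.13) = 0.3826
−0.06·log₂(0.06) = 0.2435
−0.29·log₂(0.29) = 0.5179
−0.08·log₂(0.08) = 0.2915
−0.44·log₂(0.44) = 0.5211
Sum ≈ 1.9567 → 1.9567 bits.

1.9567 bits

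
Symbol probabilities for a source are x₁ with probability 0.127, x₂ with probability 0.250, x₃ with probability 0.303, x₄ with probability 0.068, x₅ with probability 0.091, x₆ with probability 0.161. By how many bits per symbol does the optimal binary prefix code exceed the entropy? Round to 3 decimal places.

0.042 bits

Entropy H = −Σ p log₂ p ≈ 2.4027 bits.
Huffman merges: 17/250+91/1000→159/1000; 127/1000+159/1000→143/500; 161/1000+1/4→411/1000; 143/500+303/1000→589/1000; 411/1000+589/1000→1. L = 489/200 ≈ 2.4450.
L − H = 2.4450 − 2.4027 = 0.042 bits.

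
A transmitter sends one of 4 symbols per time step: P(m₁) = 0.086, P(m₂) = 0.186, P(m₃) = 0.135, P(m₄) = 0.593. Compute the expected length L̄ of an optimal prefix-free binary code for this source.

1.628 bits/symbol

Repeatedly combine the two least-probable nodes; the expected code length is the sum of the merged weights.
merge 43/500 + 27/200 → 221/1000
merge 93/500 + 221/1000 → 407/1000
merge 407/1000 + 593/1000 → 1
L = 221/1000 + 407/1000 + 1 = 407/250 = 1.628 bits/symbol.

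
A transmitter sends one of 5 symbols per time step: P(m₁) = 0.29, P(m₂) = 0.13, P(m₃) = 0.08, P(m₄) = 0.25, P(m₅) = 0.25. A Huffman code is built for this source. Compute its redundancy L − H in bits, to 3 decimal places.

0.018 bits

Entropy H = −Σ p log₂ p ≈ 2.1921 bits.
Huffman merges: 2/25+13/100→21/100; 21/100+1/4→23/50; 1/4+29/100→27/50; 23/50+27/50→1. L = 221/100 ≈ 2.2100.
L − H = 2.2100 − 2.1921 = 0.018 bits.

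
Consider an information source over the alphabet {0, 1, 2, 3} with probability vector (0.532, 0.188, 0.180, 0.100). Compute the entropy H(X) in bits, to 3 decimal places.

1.715 bits

H = −Σ pᵢ log₂ pᵢ.
−0.532·log₂(0.532) = 0.4844
−0.188·log₂(0.188) = 0.4533
−0.180·log₂(0.180) = 0.4453
−0.100·log₂(0.100) = 0.3322
Sum ≈ 1.7152 → 1.715 bits.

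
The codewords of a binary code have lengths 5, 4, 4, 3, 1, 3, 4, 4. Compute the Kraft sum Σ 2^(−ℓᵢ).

With common denominator 2^5 = 32: Σ 2^(−ℓᵢ) = 1/32 + 2/32 + 2/32 + 4/32 + 16/32 + 4/32 + 2/32 + 2/32 = 33/32 = 1.03125.

1.03125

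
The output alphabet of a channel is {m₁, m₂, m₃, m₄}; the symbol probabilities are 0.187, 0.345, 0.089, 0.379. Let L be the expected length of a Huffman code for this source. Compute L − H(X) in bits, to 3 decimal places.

0.074 bits

Entropy H = −Σ p log₂ p ≈ 1.8231 bits.
Huffman merges: 89/1000+187/1000→69/250; 69/250+69/200→621/1000; 379/1000+621/1000→1. L = 1897/1000 ≈ 1.8970.
L − H = 1.8970 − 1.8231 = 0.074 bits.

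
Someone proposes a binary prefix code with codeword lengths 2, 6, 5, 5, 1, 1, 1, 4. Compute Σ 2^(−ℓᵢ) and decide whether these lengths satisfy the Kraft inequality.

With common denominator 2^6 = 64: Σ 2^(−ℓᵢ) = 16/64 + 1/64 + 2/64 + 2/64 + 32/64 + 32/64 + 32/64 + 4/64 = 121/64 = 1.890625.
Kraft's inequality requires Σ ≤ 1; here Σ = 1.890625 > 1, so no such prefix code exists.

1.890625; no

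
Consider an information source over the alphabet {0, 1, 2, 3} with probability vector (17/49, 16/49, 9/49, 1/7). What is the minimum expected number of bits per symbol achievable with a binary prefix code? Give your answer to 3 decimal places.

Repeatedly combine the two least-probable nodes; the expected code length is the sum of the merged weights.
merge 1/7 + 9/49 → 16/49
merge 16/49 + 16/49 → 32/49
merge 17/49 + 32/49 → 1
L = 16/49 + 32/49 + 1 = 97/49 ≈ 1.980 bits/symbol.

1.980 bits/symbol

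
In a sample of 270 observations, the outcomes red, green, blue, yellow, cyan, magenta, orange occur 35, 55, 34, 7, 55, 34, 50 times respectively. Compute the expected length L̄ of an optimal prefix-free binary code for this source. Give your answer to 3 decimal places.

2.744 bits/symbol

Probabilities are the counts divided by 270.
Repeatedly combine the two least-probable nodes; the expected code length is the sum of the merged weights.
merge 7/270 + 17/135 → 41/270
merge 17/135 + 7/54 → 23/90
merge 41/270 + 5/27 → 91/270
merge 11/54 + 11/54 → 11/27
merge 23/90 + 91/270 → 16/27
merge 11/27 + 16/27 → 1
L = 41/270 + 23/90 + 91/270 + 11/27 + 16/27 + 1 = 247/90 ≈ 2.744 bits/symbol.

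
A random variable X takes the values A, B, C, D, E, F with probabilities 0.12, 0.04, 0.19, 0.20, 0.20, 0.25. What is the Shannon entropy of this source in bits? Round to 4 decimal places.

H = −Σ pᵢ log₂ pᵢ.
−0.12·log₂(0.12) = 0.3671
−0.04·log₂(0.04) = 0.1858
−0.19·log₂(0.19) = 0.4552
−0.20·log₂(0.20) = 0.4644
−0.20·log₂(0.20) = 0.4644
−0.25·log₂(0.25) = 0.5000
Sum ≈ 2.4368 → 2.4368 bits.

2.4368 bits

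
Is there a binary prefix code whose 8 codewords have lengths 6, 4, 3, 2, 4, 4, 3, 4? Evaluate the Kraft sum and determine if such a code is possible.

0.765625; yes

With common denominator 2^6 = 64: Σ 2^(−ℓᵢ) = 1/64 + 4/64 + 8/64 + 16/64 + 4/64 + 4/64 + 8/64 + 4/64 = 49/64 = 0.765625.
Kraft's inequality requires Σ ≤ 1; here Σ = 0.765625 ≤ 1, so such a prefix code exists.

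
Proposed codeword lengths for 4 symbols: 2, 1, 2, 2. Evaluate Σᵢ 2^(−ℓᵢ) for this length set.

With common denominator 2^2 = 4: Σ 2^(−ℓᵢ) = 1/4 + 2/4 + 1/4 + 1/4 = 5/4 = 1.25.

1.25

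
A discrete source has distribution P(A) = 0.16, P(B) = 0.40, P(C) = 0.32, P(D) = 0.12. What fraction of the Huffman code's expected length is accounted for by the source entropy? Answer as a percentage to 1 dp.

98.1%

Entropy H = −Σ p log₂ p ≈ 1.8449 bits.
Huffman merges: 3/25+4/25→7/25; 7/25+8/25→3/5; 2/5+3/5→1. L = 47/25 ≈ 1.8800.
Efficiency = H/L = 1.8449/1.8800 = 98.1%.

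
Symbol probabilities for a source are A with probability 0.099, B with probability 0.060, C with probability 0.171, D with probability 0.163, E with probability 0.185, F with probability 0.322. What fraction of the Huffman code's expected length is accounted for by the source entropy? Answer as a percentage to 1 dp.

Entropy H = −Σ p log₂ p ≈ 2.4129 bits.
Huffman merges: 3/50+99/1000→159/1000; 159/1000+163/1000→161/500; 171/1000+37/200→89/250; 161/500+161/500→161/250; 89/250+161/250→1. L = 2481/1000 ≈ 2.4810.
Efficiency = H/L = 2.4129/2.4810 = 97.3%.

97.3%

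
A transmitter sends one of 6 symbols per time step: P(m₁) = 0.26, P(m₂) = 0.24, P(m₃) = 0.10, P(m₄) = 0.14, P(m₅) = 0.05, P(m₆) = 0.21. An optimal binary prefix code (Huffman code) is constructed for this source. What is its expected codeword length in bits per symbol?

Repeatedly combine the two least-probable nodes; the expected code length is the sum of the merged weights.
merge 1/20 + 1/10 → 3/20
merge 7/50 + 3/20 → 29/100
merge 21/100 + 6/25 → 9/20
merge 13/50 + 29/100 → 11/20
merge 9/20 + 11/20 → 1
L = 3/20 + 29/100 + 9/20 + 11/20 + 1 = 61/25 = 2.44 bits/symbol.

2.44 bits/symbol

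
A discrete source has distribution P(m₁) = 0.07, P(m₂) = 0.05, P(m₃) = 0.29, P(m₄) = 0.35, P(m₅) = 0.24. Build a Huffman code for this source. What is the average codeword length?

2.12 bits/symbol

Repeatedly combine the two least-probable nodes; the expected code length is the sum of the merged weights.
merge 1/20 + 7/100 → 3/25
merge 3/25 + 6/25 → 9/25
merge 29/100 + 7/20 → 16/25
merge 9/25 + 16/25 → 1
L = 3/25 + 9/25 + 16/25 + 1 = 53/25 = 2.12 bits/symbol.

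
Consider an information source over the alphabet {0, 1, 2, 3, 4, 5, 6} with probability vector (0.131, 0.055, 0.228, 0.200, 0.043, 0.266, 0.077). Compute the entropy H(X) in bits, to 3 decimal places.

H = −Σ pᵢ log₂ pᵢ.
−0.131·log₂(0.131) = 0.3841
−0.055·log₂(0.055) = 0.2301
−0.228·log₂(0.228) = 0.4863
−0.200·log₂(0.200) = 0.4644
−0.043·log₂(0.043) = 0.1952
−0.266·log₂(0.266) = 0.5082
−0.077·log₂(0.077) = 0.2848
Sum ≈ 2.5532 → 2.553 bits.

2.553 bits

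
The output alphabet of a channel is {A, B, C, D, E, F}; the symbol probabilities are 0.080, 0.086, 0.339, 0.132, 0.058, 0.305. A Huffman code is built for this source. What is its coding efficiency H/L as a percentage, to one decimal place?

Entropy H = −Σ p log₂ p ≈ 2.2713 bits.
Huffman merges: 29/500+2/25→69/500; 43/500+33/250→109/500; 69/500+109/500→89/250; 61/200+339/1000→161/250; 89/250+161/250→1. L = 589/250 ≈ 2.3560.
Efficiency = H/L = 2.2713/2.3560 = 96.4%.

96.4%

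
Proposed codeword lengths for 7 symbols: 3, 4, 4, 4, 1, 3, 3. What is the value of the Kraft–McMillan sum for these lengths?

1.0625

With common denominator 2^4 = 16: Σ 2^(−ℓᵢ) = 2/16 + 1/16 + 1/16 + 1/16 + 8/16 + 2/16 + 2/16 = 17/16 = 1.0625.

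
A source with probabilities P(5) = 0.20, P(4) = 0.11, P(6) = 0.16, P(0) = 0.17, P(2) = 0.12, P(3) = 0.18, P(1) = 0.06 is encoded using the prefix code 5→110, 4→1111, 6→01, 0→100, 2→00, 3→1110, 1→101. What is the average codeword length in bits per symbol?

L̄ = Σ pᵢ·ℓᵢ = 0.20·3 + 0.11·4 + 0.16·2 + 0.17·3 + 0.12·2 + 0.18·4 + 0.06·3 = 3.01 bits/symbol.

3.01 bits/symbol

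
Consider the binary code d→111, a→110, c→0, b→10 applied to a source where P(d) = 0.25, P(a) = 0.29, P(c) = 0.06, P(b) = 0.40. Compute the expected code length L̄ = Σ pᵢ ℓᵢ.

L̄ = Σ pᵢ·ℓᵢ = 0.25·3 + 0.29·3 + 0.06·1 + 0.40·2 = 2.48 bits/symbol.

2.48 bits/symbol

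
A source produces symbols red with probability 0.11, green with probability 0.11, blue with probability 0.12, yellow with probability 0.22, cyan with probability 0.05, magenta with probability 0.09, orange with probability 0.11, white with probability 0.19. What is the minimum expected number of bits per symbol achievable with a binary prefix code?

Repeatedly combine the two least-probable nodes; the expected code length is the sum of the merged weights.
merge 1/20 + 9/100 → 7/50
merge 11/100 + 11/100 → 11/50
merge 11/100 + 3/25 → 23/100
merge 7/50 + 19/100 → 33/100
merge 11/50 + 11/50 → 11/25
merge 23/100 + 33/100 → 14/25
merge 11/25 + 14/25 → 1
L = 7/50 + 11/50 + 23/100 + 33/100 + 11/25 + 14/25 + 1 = 73/25 = 2.92 bits/symbol.

2.92 bits/symbol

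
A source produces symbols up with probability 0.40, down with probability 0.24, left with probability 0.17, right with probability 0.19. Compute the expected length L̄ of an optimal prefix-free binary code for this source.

Repeatedly combine the two least-probable nodes; the expected code length is the sum of the merged weights.
merge 17/100 + 19/100 → 9/25
merge 6/25 + 9/25 → 3/5
merge 2/5 + 3/5 → 1
L = 9/25 + 3/5 + 1 = 49/25 = 1.96 bits/symbol.

1.96 bits/symbol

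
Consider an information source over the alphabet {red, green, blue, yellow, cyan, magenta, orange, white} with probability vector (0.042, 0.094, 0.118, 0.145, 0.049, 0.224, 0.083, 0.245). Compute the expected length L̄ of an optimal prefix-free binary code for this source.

2.796 bits/symbol

Repeatedly combine the two least-probable nodes; the expected code length is the sum of the merged weights.
merge 21/500 + 49/1000 → 91/1000
merge 83/1000 + 91/1000 → 87/500
merge 47/500 + 59/500 → 53/250
merge 29/200 + 87/500 → 319/1000
merge 53/250 + 28/125 → 109/250
merge 49/200 + 319/1000 → 141/250
merge 109/250 + 141/250 → 1
L = 91/1000 + 87/500 + 53/250 + 319/1000 + 109/250 + 141/250 + 1 = 699/250 = 2.796 bits/symbol.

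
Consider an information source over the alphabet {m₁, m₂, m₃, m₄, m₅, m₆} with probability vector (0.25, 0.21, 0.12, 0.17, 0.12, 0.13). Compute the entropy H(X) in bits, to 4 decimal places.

H = −Σ pᵢ log₂ pᵢ.
−0.25·log₂(0.25) = 0.5000
−0.21·log₂(0.21) = 0.4728
−0.12·log₂(0.12) = 0.3671
−0.17·log₂(0.17) = 0.4346
−0.12·log₂(0.12) = 0.3671
−0.13·log₂(0.13) = 0.3826
Sum ≈ 2.5242 → 2.5242 bits.

2.5242 bits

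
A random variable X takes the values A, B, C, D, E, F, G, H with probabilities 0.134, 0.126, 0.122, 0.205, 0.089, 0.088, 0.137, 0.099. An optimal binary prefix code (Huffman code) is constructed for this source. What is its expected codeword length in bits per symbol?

Repeatedly combine the two least-probable nodes; the expected code length is the sum of the merged weights.
merge 11/125 + 89/1000 → 177/1000
merge 99/1000 + 61/500 → 221/1000
merge 63/500 + 67/500 → 13/50
merge 137/1000 + 177/1000 → 157/500
merge 41/200 + 221/1000 → 213/500
merge 13/50 + 157/500 → 287/500
merge 213/500 + 287/500 → 1
L = 177/1000 + 221/1000 + 13/50 + 157/500 + 213/500 + 287/500 + 1 = 743/250 = 2.972 bits/symbol.

2.972 bits/symbol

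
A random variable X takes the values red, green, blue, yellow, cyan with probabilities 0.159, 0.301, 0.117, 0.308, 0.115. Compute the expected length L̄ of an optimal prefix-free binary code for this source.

Repeatedly combine the two least-probable nodes; the expected code length is the sum of the merged weights.
merge 23/200 + 117/1000 → 29/125
merge 159/1000 + 29/125 → 391/1000
merge 301/1000 + 77/250 → 609/1000
merge 391/1000 + 609/1000 → 1
L = 29/125 + 391/1000 + 609/1000 + 1 = 279/125 = 2.232 bits/symbol.

2.232 bits/symbol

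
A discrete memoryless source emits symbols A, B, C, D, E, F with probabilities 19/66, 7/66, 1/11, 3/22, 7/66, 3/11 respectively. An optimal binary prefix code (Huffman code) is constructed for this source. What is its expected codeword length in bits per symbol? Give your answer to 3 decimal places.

2.439 bits/symbol

Repeatedly combine the two least-probable nodes; the expected code length is the sum of the merged weights.
merge 1/11 + 7/66 → 13/66
merge 7/66 + 3/22 → 8/33
merge 13/66 + 8/33 → 29/66
merge 3/11 + 19/66 → 37/66
merge 29/66 + 37/66 → 1
L = 13/66 + 8/33 + 29/66 + 37/66 + 1 = 161/66 ≈ 2.439 bits/symbol.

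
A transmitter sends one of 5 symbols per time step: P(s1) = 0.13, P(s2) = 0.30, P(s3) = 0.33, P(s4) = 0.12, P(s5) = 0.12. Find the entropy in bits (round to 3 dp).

H = −Σ pᵢ log₂ pᵢ.
−0.13·log₂(0.13) = 0.3826
−0.30·log₂(0.30) = 0.5211
−0.33·log₂(0.33) = 0.5278
−0.12·log₂(0.12) = 0.3671
−0.12·log₂(0.12) = 0.3671
Sum ≈ 2.1657 → 2.166 bits.

2.166 bits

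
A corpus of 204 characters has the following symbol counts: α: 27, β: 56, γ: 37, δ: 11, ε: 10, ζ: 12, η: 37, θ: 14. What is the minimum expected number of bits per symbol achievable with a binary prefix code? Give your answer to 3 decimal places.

Probabilities are the counts divided by 204.
Repeatedly combine the two least-probable nodes; the expected code length is the sum of the merged weights.
merge 5/102 + 11/204 → 7/68
merge 1/17 + 7/102 → 13/102
merge 7/68 + 13/102 → 47/204
merge 9/68 + 37/204 → 16/51
merge 37/204 + 47/204 → 7/17
merge 14/51 + 16/51 → 10/17
merge 7/17 + 10/17 → 1
L = 7/68 + 13/102 + 47/204 + 16/51 + 7/17 + 10/17 + 1 = 283/102 ≈ 2.775 bits/symbol.

2.775 bits/symbol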